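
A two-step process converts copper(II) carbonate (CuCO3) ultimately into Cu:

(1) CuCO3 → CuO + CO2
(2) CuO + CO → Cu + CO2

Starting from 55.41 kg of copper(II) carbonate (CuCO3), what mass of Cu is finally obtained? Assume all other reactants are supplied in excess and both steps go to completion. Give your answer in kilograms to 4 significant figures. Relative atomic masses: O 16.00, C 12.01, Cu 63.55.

28.50 kg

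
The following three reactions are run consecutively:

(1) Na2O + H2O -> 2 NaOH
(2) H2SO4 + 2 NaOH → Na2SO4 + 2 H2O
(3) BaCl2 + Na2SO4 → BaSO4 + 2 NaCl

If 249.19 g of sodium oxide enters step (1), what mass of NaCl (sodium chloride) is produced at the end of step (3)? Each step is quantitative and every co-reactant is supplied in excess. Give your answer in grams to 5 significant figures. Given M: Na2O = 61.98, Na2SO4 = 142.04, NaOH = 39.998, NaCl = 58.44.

469.91 g

n(Na2O) = 249.19 / 61.98 = 4.02049 mol.
Reaction (1): Na2O→NaOH ratio 1:2 ⇒ n(NaOH) = 8.04098 mol.
Reaction (2): NaOH→Na2SO4 ratio 2:1 ⇒ n(Na2SO4) = 4.02049 mol.
Reaction (3): Na2SO4→NaCl ratio 1:2 ⇒ n(NaCl) = 8.04098 mol.
Mass of NaCl = 8.04098 × 58.44 = 469.915 g.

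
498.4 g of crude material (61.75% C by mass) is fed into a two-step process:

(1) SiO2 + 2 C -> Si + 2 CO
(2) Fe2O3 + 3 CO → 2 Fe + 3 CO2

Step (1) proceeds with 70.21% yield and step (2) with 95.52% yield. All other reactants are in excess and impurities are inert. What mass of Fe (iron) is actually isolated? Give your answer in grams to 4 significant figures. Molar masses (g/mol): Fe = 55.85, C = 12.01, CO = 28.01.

Pure C = 498.4 × 0.6175 = 307.76 g.
n(C) = 307.76 / 12.01 = 25.625 mol.
Step 1 (C:CO = 2:2): theoretical n(CO) = 25.625 mol; at 70.21% yield, n(CO) = 17.992 mol.
Step 2 (CO:Fe = 3:2): theoretical n(Fe) = 11.994 mol, so theoretical mass = 11.994 × 55.85 = 669.89 g.
At 95.52% yield, actual mass of Fe = 669.89 × 0.9552 = 639.88 g.

639.9 g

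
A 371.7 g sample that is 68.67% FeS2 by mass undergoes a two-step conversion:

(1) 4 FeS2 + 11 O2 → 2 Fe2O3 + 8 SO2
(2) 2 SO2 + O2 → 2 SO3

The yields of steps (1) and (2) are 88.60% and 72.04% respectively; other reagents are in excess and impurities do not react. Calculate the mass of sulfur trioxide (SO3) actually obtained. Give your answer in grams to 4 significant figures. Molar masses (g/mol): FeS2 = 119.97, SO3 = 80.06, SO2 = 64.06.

217.4 g

Pure FeS2 = 371.7 × 0.6867 = 255.25 g.
n(FeS2) = 255.25 / 119.97 = 2.1276 mol.
Step 1 (FeS2:SO2 = 4:8): theoretical n(SO2) = 4.2552 mol; at 88.60% yield, n(SO2) = 3.7701 mol.
Step 2 (SO2:SO3 = 2:2): theoretical n(SO3) = 3.7701 mol, so theoretical mass = 3.7701 × 80.06 = 301.83 g.
At 72.04% yield, actual mass of SO3 = 301.83 × 0.7204 = 217.44 g.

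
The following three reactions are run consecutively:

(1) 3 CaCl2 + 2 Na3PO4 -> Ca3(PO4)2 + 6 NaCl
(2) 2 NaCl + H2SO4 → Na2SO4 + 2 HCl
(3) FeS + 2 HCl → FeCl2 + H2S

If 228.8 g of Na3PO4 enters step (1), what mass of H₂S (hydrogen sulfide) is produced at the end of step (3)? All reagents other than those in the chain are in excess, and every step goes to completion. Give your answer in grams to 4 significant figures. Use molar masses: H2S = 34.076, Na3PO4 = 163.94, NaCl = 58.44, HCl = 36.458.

71.34 g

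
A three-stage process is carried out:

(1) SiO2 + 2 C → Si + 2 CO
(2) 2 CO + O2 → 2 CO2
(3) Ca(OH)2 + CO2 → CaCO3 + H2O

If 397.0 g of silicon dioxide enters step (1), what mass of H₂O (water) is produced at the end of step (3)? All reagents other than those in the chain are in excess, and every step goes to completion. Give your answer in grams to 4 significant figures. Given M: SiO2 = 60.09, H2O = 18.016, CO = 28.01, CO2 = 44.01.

238.1 g

n(SiO2) = 397.0 / 60.09 = 6.6068 mol.
Reaction (1): SiO2→CO ratio 1:2 ⇒ n(CO) = 13.214 mol.
Reaction (2): CO→CO2 ratio 2:2 ⇒ n(CO2) = 13.214 mol.
Reaction (3): CO2→H2O ratio 1:1 ⇒ n(H2O) = 13.214 mol.
Mass of H2O = 13.214 × 18.016 = 238.05 g.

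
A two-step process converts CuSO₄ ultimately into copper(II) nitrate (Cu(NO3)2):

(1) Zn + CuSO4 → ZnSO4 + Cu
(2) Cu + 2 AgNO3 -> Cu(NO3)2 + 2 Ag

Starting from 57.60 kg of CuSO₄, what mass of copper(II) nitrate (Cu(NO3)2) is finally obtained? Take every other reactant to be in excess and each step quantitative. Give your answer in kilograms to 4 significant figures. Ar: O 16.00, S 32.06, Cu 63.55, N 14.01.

M(CuSO4) = 63.55 + 32.06 + 4(16.00) = 159.61 g/mol.
M(Cu(NO3)2) = 63.55 + 2(14.01) + 6(16.00) = 187.57 g/mol.
57.60 kg = 57600 g.
n(CuSO4) = 57600 / 159.61 = 360.88 mol.
Step 1 gives a 1:1 ratio of CuSO4 to Cu, so n(Cu) = 360.88 mol.
In step 2 the Cu:Cu(NO3)2 ratio is 1:1, so n(Cu(NO3)2) = 360.88 mol.
Mass of Cu(NO3)2 = 360.88 × 187.57 = 67690 g = 67.69 kg.

67.69 kg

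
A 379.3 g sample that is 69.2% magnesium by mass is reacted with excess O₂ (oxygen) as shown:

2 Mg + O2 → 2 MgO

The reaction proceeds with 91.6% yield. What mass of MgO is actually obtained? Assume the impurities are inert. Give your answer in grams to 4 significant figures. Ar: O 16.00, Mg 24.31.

Pure Mg available = 379.3 g × 0.692 = 262.48 g.
M(Mg) = 24.31 g/mol.
M(MgO) = 24.31 + 16.00 = 40.31 g/mol.
n(Mg) = 262.48 g / 24.31 g/mol = 10.797 mol.
From the equation the Mg:MgO mole ratio is 2:2, so n(MgO) = 10.797 × 2/2 = 10.797 mol.
Mass of MgO = 10.797 mol × 40.31 g/mol = 435.23 g.
Actual mass collected = 435.23 g × 0.916 = 398.67 g.

398.7 g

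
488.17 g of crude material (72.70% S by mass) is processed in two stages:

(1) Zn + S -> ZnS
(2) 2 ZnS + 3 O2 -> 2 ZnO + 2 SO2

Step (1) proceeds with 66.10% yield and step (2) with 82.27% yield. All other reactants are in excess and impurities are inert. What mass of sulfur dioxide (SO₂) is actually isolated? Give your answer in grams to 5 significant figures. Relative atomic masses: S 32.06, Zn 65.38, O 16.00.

385.63 g

Pure S = 488.17 × 0.7270 = 354.900 g.
M(S) = 32.06 g/mol.
M(SO2) = 32.06 + 2(16.00) = 64.06 g/mol.
n(S) = 354.900 / 32.06 = 11.0699 mol.
Step 1 (S:ZnS = 1:1): theoretical n(ZnS) = 11.0699 mol; at 66.10% yield, n(ZnS) = 7.31717 mol.
Step 2 (ZnS:SO2 = 2:2): theoretical n(SO2) = 7.31717 mol, so theoretical mass = 7.31717 × 64.06 = 468.738 g.
At 82.27% yield, actual mass of SO2 = 468.738 × 0.8227 = 385.631 g.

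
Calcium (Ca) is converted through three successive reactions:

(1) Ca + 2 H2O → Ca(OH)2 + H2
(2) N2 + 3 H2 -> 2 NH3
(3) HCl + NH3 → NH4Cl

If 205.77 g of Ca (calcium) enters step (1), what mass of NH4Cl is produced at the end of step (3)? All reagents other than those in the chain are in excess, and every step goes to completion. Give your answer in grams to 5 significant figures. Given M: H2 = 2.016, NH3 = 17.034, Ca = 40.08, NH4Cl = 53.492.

n(Ca) = 205.77 / 40.08 = 5.13398 mol.
Reaction (1): Ca→H2 ratio 1:1 ⇒ n(H2) = 5.13398 mol.
Reaction (2): H2→NH3 ratio 3:2 ⇒ n(NH3) = 3.42265 mol.
Reaction (3): NH3→NH4Cl ratio 1:1 ⇒ n(NH4Cl) = 3.42265 mol.
Mass of NH4Cl = 3.42265 × 53.492 = 183.085 g.

183.08 g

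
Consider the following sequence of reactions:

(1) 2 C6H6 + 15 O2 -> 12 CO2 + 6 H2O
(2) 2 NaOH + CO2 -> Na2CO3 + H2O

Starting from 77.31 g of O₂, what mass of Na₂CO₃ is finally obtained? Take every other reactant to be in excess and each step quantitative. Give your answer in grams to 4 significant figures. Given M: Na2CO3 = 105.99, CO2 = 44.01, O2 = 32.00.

n(O2) = 77.310 / 32.00 = 2.4159 mol.
Step 1 gives a 15:12 ratio of O2 to CO2, so n(CO2) = 1.9327 mol.
In step 2 the CO2:Na2CO3 ratio is 1:1, so n(Na2CO3) = 1.9327 mol.
Mass of Na2CO3 = 1.9327 × 105.99 = 204.85 g.

204.9 g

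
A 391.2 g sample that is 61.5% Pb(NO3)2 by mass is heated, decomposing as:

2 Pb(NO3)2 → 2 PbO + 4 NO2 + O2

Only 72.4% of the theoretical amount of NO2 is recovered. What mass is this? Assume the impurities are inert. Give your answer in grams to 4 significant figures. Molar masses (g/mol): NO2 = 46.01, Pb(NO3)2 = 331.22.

Pure Pb(NO3)2 available = 391.2 g × 0.615 = 240.59 g.
n(Pb(NO3)2) = 240.59 g / 331.22 g/mol = 0.72637 mol.
From the equation the Pb(NO3)2:NO2 mole ratio is 2:4, so n(NO2) = 0.72637 × 4/2 = 1.4527 mol.
Mass of NO2 = 1.4527 mol × 46.01 g/mol = 66.840 g.
Actual mass collected = 66.840 g × 0.724 = 48.393 g.

48.39 g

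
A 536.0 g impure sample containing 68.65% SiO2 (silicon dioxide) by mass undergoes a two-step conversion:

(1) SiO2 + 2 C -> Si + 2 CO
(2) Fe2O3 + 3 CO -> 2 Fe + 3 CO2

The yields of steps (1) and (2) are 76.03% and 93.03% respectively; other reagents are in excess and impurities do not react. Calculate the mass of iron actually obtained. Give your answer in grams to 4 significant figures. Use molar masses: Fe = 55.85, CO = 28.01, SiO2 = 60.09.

Pure SiO2 = 536.0 × 0.6865 = 367.96 g.
n(SiO2) = 367.96 / 60.09 = 6.1235 mol.
Step 1 (SiO2:CO = 1:2): theoretical n(CO) = 12.247 mol; at 76.03% yield, n(CO) = 9.3115 mol.
Step 2 (CO:Fe = 3:2): theoretical n(Fe) = 6.2076 mol, so theoretical mass = 6.2076 × 55.85 = 346.70 g.
At 93.03% yield, actual mass of Fe = 346.70 × 0.9303 = 322.53 g.

322.5 g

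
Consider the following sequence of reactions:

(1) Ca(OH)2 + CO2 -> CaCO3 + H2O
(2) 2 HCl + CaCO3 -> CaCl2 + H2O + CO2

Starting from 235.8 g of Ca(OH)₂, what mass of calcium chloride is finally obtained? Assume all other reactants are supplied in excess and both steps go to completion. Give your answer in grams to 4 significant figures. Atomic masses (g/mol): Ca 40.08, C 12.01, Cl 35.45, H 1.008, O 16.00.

353.2 g

M(Ca(OH)2) = 40.08 + 2(16.00) + 2(1.008) = 74.096 g/mol.
M(CaCl2) = 40.08 + 2(35.45) = 110.98 g/mol.
n(Ca(OH)2) = 235.80 / 74.096 = 3.1824 mol.
Step 1 gives a 1:1 ratio of Ca(OH)2 to CaCO3, so n(CaCO3) = 3.1824 mol.
In step 2 the CaCO3:CaCl2 ratio is 1:1, so n(CaCl2) = 3.1824 mol.
Mass of CaCl2 = 3.1824 × 110.98 = 353.18 g.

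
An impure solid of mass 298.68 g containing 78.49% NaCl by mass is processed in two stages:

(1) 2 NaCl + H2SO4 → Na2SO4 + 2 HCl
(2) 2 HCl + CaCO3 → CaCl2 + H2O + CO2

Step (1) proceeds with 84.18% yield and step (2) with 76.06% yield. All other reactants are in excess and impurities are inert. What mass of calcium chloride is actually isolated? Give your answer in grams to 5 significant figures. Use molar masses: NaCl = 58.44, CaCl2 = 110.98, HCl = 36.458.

Pure NaCl = 298.68 × 0.7849 = 234.434 g.
n(NaCl) = 234.434 / 58.44 = 4.01153 mol.
Step 1 (NaCl:HCl = 2:2): theoretical n(HCl) = 4.01153 mol; at 84.18% yield, n(HCl) = 3.37691 mol.
Step 2 (HCl:CaCl2 = 2:1): theoretical n(CaCl2) = 1.68845 mol, so theoretical mass = 1.68845 × 110.98 = 187.385 g.
At 76.06% yield, actual mass of CaCl2 = 187.385 × 0.7606 = 142.525 g.

142.52 g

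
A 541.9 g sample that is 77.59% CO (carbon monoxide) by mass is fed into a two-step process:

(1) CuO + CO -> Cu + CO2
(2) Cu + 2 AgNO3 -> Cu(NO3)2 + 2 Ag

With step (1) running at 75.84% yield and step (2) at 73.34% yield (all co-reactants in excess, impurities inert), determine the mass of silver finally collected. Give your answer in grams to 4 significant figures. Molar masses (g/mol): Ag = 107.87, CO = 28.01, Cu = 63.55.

Pure CO = 541.9 × 0.7759 = 420.46 g.
n(CO) = 420.46 / 28.01 = 15.011 mol.
Step 1 (CO:Cu = 1:1): theoretical n(Cu) = 15.011 mol; at 75.84% yield, n(Cu) = 11.384 mol.
Step 2 (Cu:Ag = 1:2): theoretical n(Ag) = 22.769 mol, so theoretical mass = 22.769 × 107.87 = 2456.1 g.
At 73.34% yield, actual mass of Ag = 2456.1 × 0.7334 = 1801.3 g.

1801 g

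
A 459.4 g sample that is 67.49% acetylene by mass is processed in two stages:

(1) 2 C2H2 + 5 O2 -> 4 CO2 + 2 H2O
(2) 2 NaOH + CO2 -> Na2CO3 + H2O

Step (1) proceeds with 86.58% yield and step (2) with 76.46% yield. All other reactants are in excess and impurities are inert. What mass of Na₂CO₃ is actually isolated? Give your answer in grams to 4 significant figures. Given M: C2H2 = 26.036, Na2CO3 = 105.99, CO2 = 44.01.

Pure C2H2 = 459.4 × 0.6749 = 310.05 g.
n(C2H2) = 310.05 / 26.036 = 11.908 mol.
Step 1 (C2H2:CO2 = 2:4): theoretical n(CO2) = 23.817 mol; at 86.58% yield, n(CO2) = 20.621 mol.
Step 2 (CO2:Na2CO3 = 1:1): theoretical n(Na2CO3) = 20.621 mol, so theoretical mass = 20.621 × 105.99 = 2185.6 g.
At 76.46% yield, actual mass of Na2CO3 = 2185.6 × 0.7646 = 1671.1 g.

1671 g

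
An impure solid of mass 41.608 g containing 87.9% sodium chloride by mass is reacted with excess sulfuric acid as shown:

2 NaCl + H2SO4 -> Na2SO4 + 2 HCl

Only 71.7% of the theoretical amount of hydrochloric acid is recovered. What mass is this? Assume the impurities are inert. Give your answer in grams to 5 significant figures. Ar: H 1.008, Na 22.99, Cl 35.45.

16.359 g

Pure NaCl available = 41.608 g × 0.879 = 36.5734 g.
M(NaCl) = 22.99 + 35.45 = 58.44 g/mol.
M(HCl) = 1.008 + 35.45 = 36.458 g/mol.
n(NaCl) = 36.5734 g / 58.44 g/mol = 0.625829 mol.
From the equation the NaCl:HCl mole ratio is 2:2, so n(HCl) = 0.625829 × 2/2 = 0.625829 mol.
Mass of HCl = 0.625829 mol × 36.458 g/mol = 22.8165 g.
Actual mass collected = 22.8165 g × 0.717 = 16.3594 g.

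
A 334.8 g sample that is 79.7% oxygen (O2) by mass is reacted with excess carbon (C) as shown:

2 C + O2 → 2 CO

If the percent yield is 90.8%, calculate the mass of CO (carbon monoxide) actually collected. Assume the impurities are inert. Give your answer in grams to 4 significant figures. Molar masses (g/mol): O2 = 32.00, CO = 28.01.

Pure O2 available = 334.8 g × 0.797 = 266.84 g.
n(O2) = 266.84 g / 32.00 g/mol = 8.3386 mol.
From the equation the O2:CO mole ratio is 1:2, so n(CO) = 8.3386 × 2/1 = 16.677 mol.
Mass of CO = 16.677 mol × 28.01 g/mol = 467.13 g.
Actual mass collected = 467.13 g × 0.908 = 424.15 g.

424.2 g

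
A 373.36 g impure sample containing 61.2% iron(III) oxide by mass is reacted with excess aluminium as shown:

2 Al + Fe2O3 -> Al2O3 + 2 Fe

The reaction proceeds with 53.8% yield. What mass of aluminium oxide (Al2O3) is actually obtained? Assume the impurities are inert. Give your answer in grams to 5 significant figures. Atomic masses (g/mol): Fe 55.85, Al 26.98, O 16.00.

Pure Fe2O3 available = 373.36 g × 0.612 = 228.496 g.
M(Fe2O3) = 2(55.85) + 3(16.00) = 159.70 g/mol.
M(Al2O3) = 2(26.98) + 3(16.00) = 101.96 g/mol.
n(Fe2O3) = 228.496 g / 159.70 g/mol = 1.43078 mol.
From the equation the Fe2O3:Al2O3 mole ratio is 1:1, so n(Al2O3) = 1.43078 × 1/1 = 1.43078 mol.
Mass of Al2O3 = 1.43078 mol × 101.96 g/mol = 145.883 g.
Actual mass collected = 145.883 g × 0.538 = 78.4850 g.

78.485 g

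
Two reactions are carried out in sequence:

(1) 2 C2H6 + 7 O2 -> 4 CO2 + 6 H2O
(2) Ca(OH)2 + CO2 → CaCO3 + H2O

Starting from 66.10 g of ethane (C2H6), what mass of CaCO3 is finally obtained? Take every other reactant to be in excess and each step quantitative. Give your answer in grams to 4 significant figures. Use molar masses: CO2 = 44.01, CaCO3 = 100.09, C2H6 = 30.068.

440.1 g

n(C2H6) = 66.100 / 30.068 = 2.1984 mol.
Step 1 gives a 2:4 ratio of C2H6 to CO2, so n(CO2) = 4.3967 mol.
In step 2 the CO2:CaCO3 ratio is 1:1, so n(CaCO3) = 4.3967 mol.
Mass of CaCO3 = 4.3967 × 100.09 = 440.07 g.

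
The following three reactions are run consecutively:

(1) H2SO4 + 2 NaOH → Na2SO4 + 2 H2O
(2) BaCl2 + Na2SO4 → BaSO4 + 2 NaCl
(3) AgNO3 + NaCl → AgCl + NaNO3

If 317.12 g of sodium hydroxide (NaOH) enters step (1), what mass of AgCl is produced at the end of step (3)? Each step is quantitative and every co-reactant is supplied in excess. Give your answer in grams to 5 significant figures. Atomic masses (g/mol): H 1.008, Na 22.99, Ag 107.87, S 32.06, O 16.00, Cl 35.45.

1136.3 g

M(NaOH) = 22.99 + 16.00 + 1.008 = 39.998 g/mol.
M(AgCl) = 107.87 + 35.45 = 143.32 g/mol.
n(NaOH) = 317.12 / 39.998 = 7.92840 mol.
Reaction (1): NaOH→Na2SO4 ratio 2:1 ⇒ n(Na2SO4) = 3.96420 mol.
Reaction (2): Na2SO4→NaCl ratio 1:2 ⇒ n(NaCl) = 7.92840 mol.
Reaction (3): NaCl→AgCl ratio 1:1 ⇒ n(AgCl) = 7.92840 mol.
Mass of AgCl = 7.92840 × 143.32 = 1136.30 g.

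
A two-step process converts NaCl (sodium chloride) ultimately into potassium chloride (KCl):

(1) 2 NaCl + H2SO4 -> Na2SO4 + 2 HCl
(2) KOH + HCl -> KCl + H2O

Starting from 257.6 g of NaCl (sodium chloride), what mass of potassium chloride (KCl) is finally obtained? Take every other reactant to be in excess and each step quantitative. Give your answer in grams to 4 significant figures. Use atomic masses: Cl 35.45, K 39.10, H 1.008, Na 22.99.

328.6 g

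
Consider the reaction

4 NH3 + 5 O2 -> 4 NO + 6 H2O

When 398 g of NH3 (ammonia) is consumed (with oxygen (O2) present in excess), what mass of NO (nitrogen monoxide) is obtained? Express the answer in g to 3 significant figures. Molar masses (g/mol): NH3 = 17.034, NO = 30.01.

n(NH3) = 398.0 g / 17.034 g/mol = 23.37 mol.
From the equation the NH3:NO mole ratio is 4:4, so n(NO) = 23.37 × 4/4 = 23.37 mol.
Mass of NO = 23.37 mol × 30.01 g/mol = 701.2 g.

701 g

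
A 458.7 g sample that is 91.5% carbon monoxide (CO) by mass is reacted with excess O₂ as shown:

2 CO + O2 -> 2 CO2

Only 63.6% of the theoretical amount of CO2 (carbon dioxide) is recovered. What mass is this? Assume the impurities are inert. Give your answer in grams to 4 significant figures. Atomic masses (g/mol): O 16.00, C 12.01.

419.4 g

Pure CO available = 458.7 g × 0.915 = 419.71 g.
M(CO) = 12.01 + 16.00 = 28.01 g/mol.
M(CO2) = 12.01 + 2(16.00) = 44.01 g/mol.
n(CO) = 419.71 g / 28.01 g/mol = 14.984 mol.
From the equation the CO:CO2 mole ratio is 2:2, so n(CO2) = 14.984 × 2/2 = 14.984 mol.
Mass of CO2 = 14.984 mol × 44.01 g/mol = 659.46 g.
Actual mass collected = 659.46 g × 0.636 = 419.42 g.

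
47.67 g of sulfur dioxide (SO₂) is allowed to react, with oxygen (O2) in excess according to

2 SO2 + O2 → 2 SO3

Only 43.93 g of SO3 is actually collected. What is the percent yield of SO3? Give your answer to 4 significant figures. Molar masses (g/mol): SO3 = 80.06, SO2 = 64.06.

73.74 %

n(SO2) = 47.670 g / 64.06 g/mol = 0.74415 mol.
From the equation the SO2:SO3 mole ratio is 2:2, so n(SO3) = 0.74415 × 2/2 = 0.74415 mol.
Mass of SO3 = 0.74415 mol × 80.06 g/mol = 59.576 g.
This is the theoretical yield. Percent yield = 43.93 g / 59.576 g × 100% = 73.737%.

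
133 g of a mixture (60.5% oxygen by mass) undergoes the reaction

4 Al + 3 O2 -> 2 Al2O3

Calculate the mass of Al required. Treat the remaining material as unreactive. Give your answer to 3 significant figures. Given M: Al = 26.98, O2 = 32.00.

90.5 g

Mass of pure O2 = 133 g × 0.605 = 80.47 g.
n(O2) = 80.47 g / 32.00 g/mol = 2.515 mol.
From the equation the O2:Al mole ratio is 3:4, so n(Al) = 2.515 × 4/3 = 3.353 mol.
Mass of Al = 3.353 mol × 26.98 g/mol = 90.46 g.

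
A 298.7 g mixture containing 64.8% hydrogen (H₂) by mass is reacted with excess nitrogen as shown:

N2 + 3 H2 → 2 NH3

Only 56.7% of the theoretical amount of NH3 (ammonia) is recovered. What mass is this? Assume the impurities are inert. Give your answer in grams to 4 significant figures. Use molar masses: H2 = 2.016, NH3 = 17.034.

618.2 g

Pure H2 available = 298.7 g × 0.648 = 193.56 g.
n(H2) = 193.56 g / 2.016 g/mol = 96.011 mol.
From the equation the H2:NH3 mole ratio is 3:2, so n(NH3) = 96.011 × 2/3 = 64.007 mol.
Mass of NH3 = 64.007 mol × 17.034 g/mol = 1090.3 g.
Actual mass collected = 1090.3 g × 0.567 = 618.20 g.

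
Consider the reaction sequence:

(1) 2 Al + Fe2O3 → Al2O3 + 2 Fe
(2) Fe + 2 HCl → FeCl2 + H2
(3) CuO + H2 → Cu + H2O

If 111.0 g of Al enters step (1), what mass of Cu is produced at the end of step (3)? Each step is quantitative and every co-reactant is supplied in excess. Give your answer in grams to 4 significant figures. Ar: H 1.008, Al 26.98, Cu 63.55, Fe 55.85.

261.5 g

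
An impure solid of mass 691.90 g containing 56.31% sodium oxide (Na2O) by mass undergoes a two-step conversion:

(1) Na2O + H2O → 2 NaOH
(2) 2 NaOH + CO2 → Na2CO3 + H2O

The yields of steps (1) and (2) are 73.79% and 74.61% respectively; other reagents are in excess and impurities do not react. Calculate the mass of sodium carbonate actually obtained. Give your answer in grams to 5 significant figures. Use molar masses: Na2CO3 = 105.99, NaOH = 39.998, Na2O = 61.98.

366.81 g

Pure Na2O = 691.90 × 0.5631 = 389.609 g.
n(Na2O) = 389.609 / 61.98 = 6.28604 mol.
Step 1 (Na2O:NaOH = 1:2): theoretical n(NaOH) = 12.5721 mol; at 73.79% yield, n(NaOH) = 9.27694 mol.
Step 2 (NaOH:Na2CO3 = 2:1): theoretical n(Na2CO3) = 4.63847 mol, so theoretical mass = 4.63847 × 105.99 = 491.631 g.
At 74.61% yield, actual mass of Na2CO3 = 491.631 × 0.7461 = 366.806 g.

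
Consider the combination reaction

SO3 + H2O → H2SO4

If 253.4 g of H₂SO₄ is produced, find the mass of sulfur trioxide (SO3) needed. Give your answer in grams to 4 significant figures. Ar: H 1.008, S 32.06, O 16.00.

M(H2SO4) = 2(1.008) + 32.06 + 4(16.00) = 98.076 g/mol.
M(SO3) = 32.06 + 3(16.00) = 80.06 g/mol.
n(H2SO4) = 253.40 g / 98.076 g/mol = 2.5837 mol.
From the equation the H2SO4:SO3 mole ratio is 1:1, so n(SO3) = 2.5837 × 1/1 = 2.5837 mol.
Mass of SO3 = 2.5837 mol × 80.06 g/mol = 206.85 g.

206.9 g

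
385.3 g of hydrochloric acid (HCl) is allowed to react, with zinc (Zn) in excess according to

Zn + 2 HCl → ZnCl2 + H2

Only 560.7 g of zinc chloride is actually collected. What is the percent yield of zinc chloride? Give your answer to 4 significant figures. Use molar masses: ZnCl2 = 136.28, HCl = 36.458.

n(HCl) = 385.30 g / 36.458 g/mol = 10.568 mol.
From the equation the HCl:ZnCl2 mole ratio is 2:1, so n(ZnCl2) = 10.568 × 1/2 = 5.2842 mol.
Mass of ZnCl2 = 5.2842 mol × 136.28 g/mol = 720.13 g.
This is the theoretical yield. Percent yield = 560.7 g / 720.13 g × 100% = 77.861%.

77.86 %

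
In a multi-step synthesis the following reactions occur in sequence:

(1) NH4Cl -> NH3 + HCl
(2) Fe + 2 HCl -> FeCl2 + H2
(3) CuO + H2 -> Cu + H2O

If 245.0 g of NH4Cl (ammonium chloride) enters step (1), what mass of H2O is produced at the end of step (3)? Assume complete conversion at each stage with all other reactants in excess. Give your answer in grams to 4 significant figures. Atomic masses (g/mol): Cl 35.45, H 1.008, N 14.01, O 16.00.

41.26 g

M(NH4Cl) = 14.01 + 4(1.008) + 35.45 = 53.492 g/mol.
M(H2O) = 2(1.008) + 16.00 = 18.016 g/mol.
n(NH4Cl) = 245.0 / 53.492 = 4.5801 mol.
Reaction (1): NH4Cl→HCl ratio 1:1 ⇒ n(HCl) = 4.5801 mol.
Reaction (2): HCl→H2 ratio 2:1 ⇒ n(H2) = 2.2901 mol.
Reaction (3): H2→H2O ratio 1:1 ⇒ n(H2O) = 2.2901 mol.
Mass of H2O = 2.2901 × 18.016 = 41.258 g.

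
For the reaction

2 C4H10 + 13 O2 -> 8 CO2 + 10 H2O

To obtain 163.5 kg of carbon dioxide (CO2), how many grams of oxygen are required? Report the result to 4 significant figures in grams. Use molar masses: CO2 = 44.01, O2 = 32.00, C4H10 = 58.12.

193200 g

Convert: 163.5 kg = 163500 g.
n(CO2) = 163500 g / 44.01 g/mol = 3715.1 mol.
From the equation the CO2:O2 mole ratio is 8:13, so n(O2) = 3715.1 × 13/8 = 6037.0 mol.
Mass of O2 = 6037.0 mol × 32.00 g/mol = 193180 g.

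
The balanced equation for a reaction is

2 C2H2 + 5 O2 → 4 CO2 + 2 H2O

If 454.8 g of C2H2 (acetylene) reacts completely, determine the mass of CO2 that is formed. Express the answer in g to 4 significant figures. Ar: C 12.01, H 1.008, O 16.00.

1538 g

M(C2H2) = 2(12.01) + 2(1.008) = 26.036 g/mol.
M(CO2) = 12.01 + 2(16.00) = 44.01 g/mol.
n(C2H2) = 454.80 g / 26.036 g/mol = 17.468 mol.
From the equation the C2H2:CO2 mole ratio is 2:4, so n(CO2) = 17.468 × 4/2 = 34.936 mol.
Mass of CO2 = 34.936 mol × 44.01 g/mol = 1537.5 g.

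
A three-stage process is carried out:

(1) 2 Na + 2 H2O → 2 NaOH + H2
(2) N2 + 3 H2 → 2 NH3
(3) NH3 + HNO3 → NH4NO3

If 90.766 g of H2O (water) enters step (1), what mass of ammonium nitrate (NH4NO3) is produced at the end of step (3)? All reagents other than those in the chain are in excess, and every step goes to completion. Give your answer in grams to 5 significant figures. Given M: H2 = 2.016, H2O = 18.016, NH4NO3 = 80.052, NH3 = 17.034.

134.44 g

n(H2O) = 90.766 / 18.016 = 5.03808 mol.
Reaction (1): H2O→H2 ratio 2:1 ⇒ n(H2) = 2.51904 mol.
Reaction (2): H2→NH3 ratio 3:2 ⇒ n(NH3) = 1.67936 mol.
Reaction (3): NH3→NH4NO3 ratio 1:1 ⇒ n(NH4NO3) = 1.67936 mol.
Mass of NH4NO3 = 1.67936 × 80.052 = 134.436 g.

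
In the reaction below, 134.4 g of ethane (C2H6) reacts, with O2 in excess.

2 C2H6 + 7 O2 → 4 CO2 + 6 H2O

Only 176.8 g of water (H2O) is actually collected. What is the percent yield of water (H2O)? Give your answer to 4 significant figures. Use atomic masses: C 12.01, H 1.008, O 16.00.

M(C2H6) = 2(12.01) + 6(1.008) = 30.068 g/mol.
M(H2O) = 2(1.008) + 16.00 = 18.016 g/mol.
n(C2H6) = 134.40 g / 30.068 g/mol = 4.4699 mol.
From the equation the C2H6:H2O mole ratio is 2:6, so n(H2O) = 4.4699 × 6/2 = 13.410 mol.
Mass of H2O = 13.410 mol × 18.016 g/mol = 241.59 g.
This is the theoretical yield. Percent yield = 176.8 g / 241.59 g × 100% = 73.183%.

73.18 %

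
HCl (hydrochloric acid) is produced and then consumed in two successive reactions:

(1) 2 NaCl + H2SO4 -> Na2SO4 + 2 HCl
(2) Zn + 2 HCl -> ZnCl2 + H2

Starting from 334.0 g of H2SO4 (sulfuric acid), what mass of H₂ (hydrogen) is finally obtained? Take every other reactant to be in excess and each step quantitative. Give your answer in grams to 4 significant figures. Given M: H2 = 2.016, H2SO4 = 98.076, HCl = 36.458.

6.866 g

n(H2SO4) = 334.00 / 98.076 = 3.4055 mol.
Step 1 gives a 1:2 ratio of H2SO4 to HCl, so n(HCl) = 6.8110 mol.
In step 2 the HCl:H2 ratio is 2:1, so n(H2) = 3.4055 mol.
Mass of H2 = 3.4055 × 2.016 = 6.8655 g.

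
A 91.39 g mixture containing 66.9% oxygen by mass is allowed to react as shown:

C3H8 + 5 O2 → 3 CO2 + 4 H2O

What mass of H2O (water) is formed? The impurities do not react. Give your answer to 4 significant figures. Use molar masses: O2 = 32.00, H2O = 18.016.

27.54 g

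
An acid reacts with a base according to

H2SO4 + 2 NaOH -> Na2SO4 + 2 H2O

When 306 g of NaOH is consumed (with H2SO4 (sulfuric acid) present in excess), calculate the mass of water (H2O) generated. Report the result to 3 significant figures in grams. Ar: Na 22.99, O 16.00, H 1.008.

M(NaOH) = 22.99 + 16.00 + 1.008 = 39.998 g/mol.
M(H2O) = 2(1.008) + 16.00 = 18.016 g/mol.
n(NaOH) = 306.0 g / 39.998 g/mol = 7.650 mol.
From the equation the NaOH:H2O mole ratio is 2:2, so n(H2O) = 7.650 × 2/2 = 7.650 mol.
Mass of H2O = 7.650 mol × 18.016 g/mol = 137.8 g.

138 g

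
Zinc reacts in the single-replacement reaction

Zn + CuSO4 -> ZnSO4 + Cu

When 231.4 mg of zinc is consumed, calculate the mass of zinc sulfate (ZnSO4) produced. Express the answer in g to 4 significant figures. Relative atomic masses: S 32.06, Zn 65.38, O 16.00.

M(Zn) = 65.38 g/mol.
M(ZnSO4) = 65.38 + 32.06 + 4(16.00) = 161.44 g/mol.
Convert: 231.4 mg = 0.23140 g.
n(Zn) = 0.23140 g / 65.38 g/mol = 0.0035393 mol.
From the equation the Zn:ZnSO4 mole ratio is 1:1, so n(ZnSO4) = 0.0035393 × 1/1 = 0.0035393 mol.
Mass of ZnSO4 = 0.0035393 mol × 161.44 g/mol = 0.57139 g.

0.5714 g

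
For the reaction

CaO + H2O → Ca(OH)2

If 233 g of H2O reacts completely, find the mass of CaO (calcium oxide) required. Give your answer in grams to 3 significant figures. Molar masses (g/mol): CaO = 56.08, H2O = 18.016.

n(H2O) = 233.0 g / 18.016 g/mol = 12.93 mol.
From the equation the H2O:CaO mole ratio is 1:1, so n(CaO) = 12.93 × 1/1 = 12.93 mol.
Mass of CaO = 12.93 mol × 56.08 g/mol = 725.3 g.

725 g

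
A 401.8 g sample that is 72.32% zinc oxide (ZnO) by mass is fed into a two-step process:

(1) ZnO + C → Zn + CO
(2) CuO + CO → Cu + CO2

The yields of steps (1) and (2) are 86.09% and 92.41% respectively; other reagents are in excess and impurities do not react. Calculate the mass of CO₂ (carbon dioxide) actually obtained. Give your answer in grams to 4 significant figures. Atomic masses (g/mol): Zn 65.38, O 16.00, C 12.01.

125.0 g

Pure ZnO = 401.8 × 0.7232 = 290.58 g.
M(ZnO) = 65.38 + 16.00 = 81.38 g/mol.
M(CO2) = 12.01 + 2(16.00) = 44.01 g/mol.
n(ZnO) = 290.58 / 81.38 = 3.5707 mol.
Step 1 (ZnO:CO = 1:1): theoretical n(CO) = 3.5707 mol; at 86.09% yield, n(CO) = 3.0740 mol.
Step 2 (CO:CO2 = 1:1): theoretical n(CO2) = 3.0740 mol, so theoretical mass = 3.0740 × 44.01 = 135.29 g.
At 92.41% yield, actual mass of CO2 = 135.29 × 0.9241 = 125.02 g.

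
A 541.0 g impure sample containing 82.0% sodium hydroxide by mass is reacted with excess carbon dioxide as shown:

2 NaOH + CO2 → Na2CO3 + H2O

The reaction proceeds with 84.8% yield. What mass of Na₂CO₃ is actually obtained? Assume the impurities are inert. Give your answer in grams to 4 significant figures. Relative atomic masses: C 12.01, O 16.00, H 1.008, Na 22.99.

Pure NaOH available = 541.0 g × 0.820 = 443.62 g.
M(NaOH) = 22.99 + 16.00 + 1.008 = 39.998 g/mol.
M(Na2CO3) = 2(22.99) + 12.01 + 3(16.00) = 105.99 g/mol.
n(NaOH) = 443.62 g / 39.998 g/mol = 11.091 mol.
From the equation the NaOH:Na2CO3 mole ratio is 2:1, so n(Na2CO3) = 11.091 × 1/2 = 5.5455 mol.
Mass of Na2CO3 = 5.5455 mol × 105.99 g/mol = 587.77 g.
Actual mass collected = 587.77 g × 0.848 = 498.43 g.

498.4 g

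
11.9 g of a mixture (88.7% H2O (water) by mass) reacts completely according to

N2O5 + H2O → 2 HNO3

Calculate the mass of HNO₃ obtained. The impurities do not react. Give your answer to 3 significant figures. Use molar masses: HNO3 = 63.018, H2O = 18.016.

73.8 g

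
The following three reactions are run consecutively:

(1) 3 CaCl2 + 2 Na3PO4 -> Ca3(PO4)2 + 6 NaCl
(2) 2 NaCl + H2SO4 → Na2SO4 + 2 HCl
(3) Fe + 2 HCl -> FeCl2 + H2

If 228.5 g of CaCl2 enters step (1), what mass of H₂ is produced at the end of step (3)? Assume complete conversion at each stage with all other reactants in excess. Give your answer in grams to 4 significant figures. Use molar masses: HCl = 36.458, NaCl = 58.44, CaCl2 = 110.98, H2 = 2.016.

n(CaCl2) = 228.5 / 110.98 = 2.0589 mol.
Reaction (1): CaCl2→NaCl ratio 3:6 ⇒ n(NaCl) = 4.1179 mol.
Reaction (2): NaCl→HCl ratio 2:2 ⇒ n(HCl) = 4.1179 mol.
Reaction (3): HCl→H2 ratio 2:1 ⇒ n(H2) = 2.0589 mol.
Mass of H2 = 2.0589 × 2.016 = 4.1508 g.

4.151 g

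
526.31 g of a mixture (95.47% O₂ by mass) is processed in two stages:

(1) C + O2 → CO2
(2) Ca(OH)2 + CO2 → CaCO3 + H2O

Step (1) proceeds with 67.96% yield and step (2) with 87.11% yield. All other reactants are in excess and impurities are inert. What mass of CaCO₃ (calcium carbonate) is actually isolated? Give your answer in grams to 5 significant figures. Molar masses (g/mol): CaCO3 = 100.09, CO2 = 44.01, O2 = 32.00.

930.40 g

Pure O2 = 526.31 × 0.9547 = 502.468 g.
n(O2) = 502.468 / 32.00 = 15.7021 mol.
Step 1 (O2:CO2 = 1:1): theoretical n(CO2) = 15.7021 mol; at 67.96% yield, n(CO2) = 10.6712 mol.
Step 2 (CO2:CaCO3 = 1:1): theoretical n(CaCO3) = 10.6712 mol, so theoretical mass = 10.6712 × 100.09 = 1068.08 g.
At 87.11% yield, actual mass of CaCO3 = 1068.08 × 0.8711 = 930.402 g.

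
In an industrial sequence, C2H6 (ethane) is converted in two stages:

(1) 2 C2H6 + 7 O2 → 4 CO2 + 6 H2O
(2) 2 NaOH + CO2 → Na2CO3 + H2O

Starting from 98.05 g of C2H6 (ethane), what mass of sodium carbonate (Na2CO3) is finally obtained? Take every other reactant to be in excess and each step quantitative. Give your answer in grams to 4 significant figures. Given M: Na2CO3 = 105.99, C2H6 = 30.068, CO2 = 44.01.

n(C2H6) = 98.050 / 30.068 = 3.2609 mol.
Step 1 gives a 2:4 ratio of C2H6 to CO2, so n(CO2) = 6.5219 mol.
In step 2 the CO2:Na2CO3 ratio is 1:1, so n(Na2CO3) = 6.5219 mol.
Mass of Na2CO3 = 6.5219 × 105.99 = 691.25 g.

691.3 g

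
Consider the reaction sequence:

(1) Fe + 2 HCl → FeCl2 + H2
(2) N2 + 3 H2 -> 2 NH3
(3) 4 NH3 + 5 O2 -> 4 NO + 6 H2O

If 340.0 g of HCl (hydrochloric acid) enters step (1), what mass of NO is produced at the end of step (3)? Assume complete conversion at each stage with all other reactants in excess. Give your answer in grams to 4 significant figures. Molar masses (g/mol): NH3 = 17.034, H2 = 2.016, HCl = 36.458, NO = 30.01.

93.29 g

n(HCl) = 340.0 / 36.458 = 9.3258 mol.
Reaction (1): HCl→H2 ratio 2:1 ⇒ n(H2) = 4.6629 mol.
Reaction (2): H2→NH3 ratio 3:2 ⇒ n(NH3) = 3.1086 mol.
Reaction (3): NH3→NO ratio 4:4 ⇒ n(NO) = 3.1086 mol.
Mass of NO = 3.1086 × 30.01 = 93.289 g.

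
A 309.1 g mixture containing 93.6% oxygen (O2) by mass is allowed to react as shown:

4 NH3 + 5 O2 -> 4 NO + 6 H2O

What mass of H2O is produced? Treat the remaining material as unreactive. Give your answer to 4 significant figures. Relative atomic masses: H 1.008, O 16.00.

Mass of pure O2 = 309.1 g × 0.936 = 289.32 g.
M(O2) = 2(16.00) = 32.00 g/mol.
M(H2O) = 2(1.008) + 16.00 = 18.016 g/mol.
n(O2) = 289.32 g / 32.00 g/mol = 9.0412 mol.
From the equation the O2:H2O mole ratio is 5:6, so n(H2O) = 9.0412 × 6/5 = 10.849 mol.
Mass of H2O = 10.849 mol × 18.016 g/mol = 195.46 g.

195.5 g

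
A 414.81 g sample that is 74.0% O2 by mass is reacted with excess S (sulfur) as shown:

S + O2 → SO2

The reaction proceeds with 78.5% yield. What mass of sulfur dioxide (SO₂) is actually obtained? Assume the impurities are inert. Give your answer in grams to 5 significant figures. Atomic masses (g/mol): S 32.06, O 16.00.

482.38 g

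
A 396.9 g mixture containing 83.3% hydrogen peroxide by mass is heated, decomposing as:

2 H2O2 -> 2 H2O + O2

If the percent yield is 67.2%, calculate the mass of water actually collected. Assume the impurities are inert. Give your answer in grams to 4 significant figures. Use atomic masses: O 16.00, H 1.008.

117.7 g

Pure H2O2 available = 396.9 g × 0.833 = 330.62 g.
M(H2O2) = 2(1.008) + 2(16.00) = 34.016 g/mol.
M(H2O) = 2(1.008) + 16.00 = 18.016 g/mol.
n(H2O2) = 330.62 g / 34.016 g/mol = 9.7195 mol.
From the equation the H2O2:H2O mole ratio is 2:2, so n(H2O) = 9.7195 × 2/2 = 9.7195 mol.
Mass of H2O = 9.7195 mol × 18.016 g/mol = 175.11 g.
Actual mass collected = 175.11 g × 0.672 = 117.67 g.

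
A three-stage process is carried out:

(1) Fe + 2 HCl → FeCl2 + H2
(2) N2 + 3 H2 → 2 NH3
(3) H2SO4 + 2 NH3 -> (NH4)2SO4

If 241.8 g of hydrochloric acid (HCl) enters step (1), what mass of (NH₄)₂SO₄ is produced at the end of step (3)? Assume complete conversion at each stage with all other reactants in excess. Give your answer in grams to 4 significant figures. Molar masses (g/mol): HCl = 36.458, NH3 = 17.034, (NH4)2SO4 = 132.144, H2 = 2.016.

n(HCl) = 241.8 / 36.458 = 6.6323 mol.
Reaction (1): HCl→H2 ratio 2:1 ⇒ n(H2) = 3.3161 mol.
Reaction (2): H2→NH3 ratio 3:2 ⇒ n(NH3) = 2.2108 mol.
Reaction (3): NH3→(NH4)2SO4 ratio 2:1 ⇒ n((NH4)2SO4) = 1.1054 mol.
Mass of (NH4)2SO4 = 1.1054 × 132.144 = 146.07 g.

146.1 g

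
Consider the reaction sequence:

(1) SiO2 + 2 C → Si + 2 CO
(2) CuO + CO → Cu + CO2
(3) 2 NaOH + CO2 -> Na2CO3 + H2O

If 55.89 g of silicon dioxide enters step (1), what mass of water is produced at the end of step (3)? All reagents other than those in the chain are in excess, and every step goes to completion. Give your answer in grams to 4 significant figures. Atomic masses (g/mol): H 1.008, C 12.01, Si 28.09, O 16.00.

33.51 g

M(SiO2) = 28.09 + 2(16.00) = 60.09 g/mol.
M(H2O) = 2(1.008) + 16.00 = 18.016 g/mol.
n(SiO2) = 55.89 / 60.09 = 0.93010 mol.
Reaction (1): SiO2→CO ratio 1:2 ⇒ n(CO) = 1.8602 mol.
Reaction (2): CO→CO2 ratio 1:1 ⇒ n(CO2) = 1.8602 mol.
Reaction (3): CO2→H2O ratio 1:1 ⇒ n(H2O) = 1.8602 mol.
Mass of H2O = 1.8602 × 18.016 = 33.514 g.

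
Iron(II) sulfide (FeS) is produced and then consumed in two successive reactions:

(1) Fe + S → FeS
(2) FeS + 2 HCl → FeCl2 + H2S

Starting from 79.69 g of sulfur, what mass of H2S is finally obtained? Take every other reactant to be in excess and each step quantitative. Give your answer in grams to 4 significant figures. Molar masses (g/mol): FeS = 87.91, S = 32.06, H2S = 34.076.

84.70 g

n(S) = 79.690 / 32.06 = 2.4857 mol.
Step 1 gives a 1:1 ratio of S to FeS, so n(FeS) = 2.4857 mol.
In step 2 the FeS:H2S ratio is 1:1, so n(H2S) = 2.4857 mol.
Mass of H2S = 2.4857 × 34.076 = 84.701 g.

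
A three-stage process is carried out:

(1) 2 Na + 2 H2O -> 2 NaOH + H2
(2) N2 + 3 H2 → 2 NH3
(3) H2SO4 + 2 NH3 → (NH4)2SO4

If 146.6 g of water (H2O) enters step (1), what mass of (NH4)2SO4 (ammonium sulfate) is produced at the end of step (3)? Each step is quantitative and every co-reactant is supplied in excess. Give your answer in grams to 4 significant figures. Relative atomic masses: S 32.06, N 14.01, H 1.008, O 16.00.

M(H2O) = 2(1.008) + 16.00 = 18.016 g/mol.
M((NH4)2SO4) = 2(14.01) + 8(1.008) + 32.06 + 4(16.00) = 132.144 g/mol.
n(H2O) = 146.6 / 18.016 = 8.1372 mol.
Reaction (1): H2O→H2 ratio 2:1 ⇒ n(H2) = 4.0686 mol.
Reaction (2): H2→NH3 ratio 3:2 ⇒ n(NH3) = 2.7124 mol.
Reaction (3): NH3→(NH4)2SO4 ratio 2:1 ⇒ n((NH4)2SO4) = 1.3562 mol.
Mass of (NH4)2SO4 = 1.3562 × 132.144 = 179.21 g.

179.2 g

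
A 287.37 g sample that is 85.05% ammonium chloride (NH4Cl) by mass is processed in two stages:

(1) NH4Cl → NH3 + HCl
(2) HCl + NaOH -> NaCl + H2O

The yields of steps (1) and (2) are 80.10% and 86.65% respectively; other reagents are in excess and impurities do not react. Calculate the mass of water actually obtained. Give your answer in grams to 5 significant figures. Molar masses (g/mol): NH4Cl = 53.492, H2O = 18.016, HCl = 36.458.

57.133 g

Pure NH4Cl = 287.37 × 0.8505 = 244.408 g.
n(NH4Cl) = 244.408 / 53.492 = 4.56906 mol.
Step 1 (NH4Cl:HCl = 1:1): theoretical n(HCl) = 4.56906 mol; at 80.10% yield, n(HCl) = 3.65982 mol.
Step 2 (HCl:H2O = 1:1): theoretical n(H2O) = 3.65982 mol, so theoretical mass = 3.65982 × 18.016 = 65.9353 g.
At 86.65% yield, actual mass of H2O = 65.9353 × 0.8665 = 57.1329 g.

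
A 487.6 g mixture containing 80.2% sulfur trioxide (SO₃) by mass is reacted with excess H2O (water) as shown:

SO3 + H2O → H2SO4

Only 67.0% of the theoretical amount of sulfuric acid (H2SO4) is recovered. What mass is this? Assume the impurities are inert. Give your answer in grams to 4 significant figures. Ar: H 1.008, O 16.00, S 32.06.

Pure SO3 available = 487.6 g × 0.802 = 391.06 g.
M(SO3) = 32.06 + 3(16.00) = 80.06 g/mol.
M(H2SO4) = 2(1.008) + 32.06 + 4(16.00) = 98.076 g/mol.
n(SO3) = 391.06 g / 80.06 g/mol = 4.8845 mol.
From the equation the SO3:H2SO4 mole ratio is 1:1, so n(H2SO4) = 4.8845 × 1/1 = 4.8845 mol.
Mass of H2SO4 = 4.8845 mol × 98.076 g/mol = 479.05 g.
Actual mass collected = 479.05 g × 0.670 = 320.97 g.

321.0 g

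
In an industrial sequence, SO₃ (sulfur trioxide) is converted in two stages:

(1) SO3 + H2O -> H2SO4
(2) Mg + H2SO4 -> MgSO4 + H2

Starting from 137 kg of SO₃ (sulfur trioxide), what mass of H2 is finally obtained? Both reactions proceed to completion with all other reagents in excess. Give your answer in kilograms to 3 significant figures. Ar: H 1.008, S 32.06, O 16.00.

3.45 kg

M(SO3) = 32.06 + 3(16.00) = 80.06 g/mol.
M(H2) = 2(1.008) = 2.016 g/mol.
137 kg = 137000 g.
n(SO3) = 137000 / 80.06 = 1711 mol.
Step 1 gives a 1:1 ratio of SO3 to H2SO4, so n(H2SO4) = 1711 mol.
In step 2 the H2SO4:H2 ratio is 1:1, so n(H2) = 1711 mol.
Mass of H2 = 1711 × 2.016 = 3450 g = 3.45 kg.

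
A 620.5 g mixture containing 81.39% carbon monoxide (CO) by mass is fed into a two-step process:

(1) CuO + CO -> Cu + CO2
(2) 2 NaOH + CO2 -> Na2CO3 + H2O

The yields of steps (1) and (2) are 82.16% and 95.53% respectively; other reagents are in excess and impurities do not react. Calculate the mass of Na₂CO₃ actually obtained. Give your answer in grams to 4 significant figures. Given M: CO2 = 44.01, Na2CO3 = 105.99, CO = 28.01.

1500 g

Pure CO = 620.5 × 0.8139 = 505.02 g.
n(CO) = 505.02 / 28.01 = 18.030 mol.
Step 1 (CO:CO2 = 1:1): theoretical n(CO2) = 18.030 mol; at 82.16% yield, n(CO2) = 14.814 mol.
Step 2 (CO2:Na2CO3 = 1:1): theoretical n(Na2CO3) = 14.814 mol, so theoretical mass = 14.814 × 105.99 = 1570.1 g.
At 95.53% yield, actual mass of Na2CO3 = 1570.1 × 0.9553 = 1499.9 g.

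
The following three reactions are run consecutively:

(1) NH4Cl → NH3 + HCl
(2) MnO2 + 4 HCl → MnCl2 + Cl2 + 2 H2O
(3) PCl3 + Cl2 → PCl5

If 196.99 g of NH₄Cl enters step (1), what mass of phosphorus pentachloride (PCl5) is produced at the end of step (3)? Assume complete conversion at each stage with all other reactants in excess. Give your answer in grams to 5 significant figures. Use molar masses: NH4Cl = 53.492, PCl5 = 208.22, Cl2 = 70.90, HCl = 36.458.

n(NH4Cl) = 196.99 / 53.492 = 3.68261 mol.
Reaction (1): NH4Cl→HCl ratio 1:1 ⇒ n(HCl) = 3.68261 mol.
Reaction (2): HCl→Cl2 ratio 4:1 ⇒ n(Cl2) = 0.920652 mol.
Reaction (3): Cl2→PCl5 ratio 1:1 ⇒ n(PCl5) = 0.920652 mol.
Mass of PCl5 = 0.920652 × 208.22 = 191.698 g.

191.70 g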